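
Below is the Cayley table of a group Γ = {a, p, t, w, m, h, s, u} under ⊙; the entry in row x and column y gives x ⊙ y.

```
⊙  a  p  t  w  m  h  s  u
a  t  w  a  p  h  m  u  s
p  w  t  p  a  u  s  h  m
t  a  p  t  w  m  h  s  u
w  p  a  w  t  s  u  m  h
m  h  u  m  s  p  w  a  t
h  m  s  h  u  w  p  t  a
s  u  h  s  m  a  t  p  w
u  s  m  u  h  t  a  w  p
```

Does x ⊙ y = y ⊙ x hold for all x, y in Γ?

Yes

Check whether the table is symmetric across its main diagonal.
Every entry (row x, col y) equals the entry (row y, col x), so Γ is abelian.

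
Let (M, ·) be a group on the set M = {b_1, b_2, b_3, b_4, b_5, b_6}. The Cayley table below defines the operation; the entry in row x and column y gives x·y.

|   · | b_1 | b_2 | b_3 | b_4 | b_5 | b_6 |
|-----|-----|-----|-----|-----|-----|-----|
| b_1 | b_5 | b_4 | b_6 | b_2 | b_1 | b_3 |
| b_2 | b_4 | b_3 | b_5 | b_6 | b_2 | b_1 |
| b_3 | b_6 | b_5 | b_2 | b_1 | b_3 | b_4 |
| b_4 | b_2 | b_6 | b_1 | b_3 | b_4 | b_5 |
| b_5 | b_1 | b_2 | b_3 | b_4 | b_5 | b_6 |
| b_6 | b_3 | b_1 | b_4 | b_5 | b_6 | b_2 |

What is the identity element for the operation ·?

b_5

The identity e satisfies e·x = x for all x, so its row in the table reproduces the column headers.
Row b_5 reads: b_1, b_2, b_3, b_4, b_5, b_6 — exactly the header order. So b_5 is the identity.
(Structurally, M here is isomorphic to the cyclic group Z_6.)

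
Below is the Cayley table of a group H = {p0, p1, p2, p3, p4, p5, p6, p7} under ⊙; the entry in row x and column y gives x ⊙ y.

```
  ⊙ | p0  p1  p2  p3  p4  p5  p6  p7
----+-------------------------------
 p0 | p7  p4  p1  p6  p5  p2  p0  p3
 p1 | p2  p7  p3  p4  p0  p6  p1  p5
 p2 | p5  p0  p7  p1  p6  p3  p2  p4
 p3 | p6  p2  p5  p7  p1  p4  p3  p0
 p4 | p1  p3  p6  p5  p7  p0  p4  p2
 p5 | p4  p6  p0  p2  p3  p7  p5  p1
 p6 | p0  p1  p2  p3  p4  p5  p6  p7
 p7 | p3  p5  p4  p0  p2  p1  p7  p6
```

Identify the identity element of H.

p6

The identity e satisfies e ⊙ x = x for all x, so its row in the table reproduces the column headers.
Row p6 reads: p0, p1, p2, p3, p4, p5, p6, p7 — exactly the header order. So p6 is the identity.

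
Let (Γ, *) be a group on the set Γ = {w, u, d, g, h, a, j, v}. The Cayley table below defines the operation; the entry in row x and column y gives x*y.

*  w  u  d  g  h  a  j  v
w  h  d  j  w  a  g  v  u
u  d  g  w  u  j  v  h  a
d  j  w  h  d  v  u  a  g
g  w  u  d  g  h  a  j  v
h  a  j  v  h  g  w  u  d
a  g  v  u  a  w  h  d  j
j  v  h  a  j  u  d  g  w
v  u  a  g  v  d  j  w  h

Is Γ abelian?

Yes

Check whether the table is symmetric across its main diagonal.
Every entry (row x, col y) equals the entry (row y, col x), so Γ is abelian.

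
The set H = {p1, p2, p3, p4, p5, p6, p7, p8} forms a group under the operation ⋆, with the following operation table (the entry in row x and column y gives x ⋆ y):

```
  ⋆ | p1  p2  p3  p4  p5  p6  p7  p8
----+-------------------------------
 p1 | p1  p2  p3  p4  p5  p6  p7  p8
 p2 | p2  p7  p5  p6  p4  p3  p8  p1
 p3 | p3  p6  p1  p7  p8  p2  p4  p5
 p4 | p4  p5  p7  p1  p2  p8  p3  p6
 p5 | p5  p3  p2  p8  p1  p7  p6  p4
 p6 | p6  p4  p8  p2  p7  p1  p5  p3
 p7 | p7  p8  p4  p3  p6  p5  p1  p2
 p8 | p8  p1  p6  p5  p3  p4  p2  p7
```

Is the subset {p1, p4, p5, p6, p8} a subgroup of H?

No

p8 ⋆ p8 = p7, which is not in {p1, p4, p5, p6, p8}.
The subset is not closed under ⋆, so it is not a subgroup.
(Structurally, H here is isomorphic to the dihedral group D_4.)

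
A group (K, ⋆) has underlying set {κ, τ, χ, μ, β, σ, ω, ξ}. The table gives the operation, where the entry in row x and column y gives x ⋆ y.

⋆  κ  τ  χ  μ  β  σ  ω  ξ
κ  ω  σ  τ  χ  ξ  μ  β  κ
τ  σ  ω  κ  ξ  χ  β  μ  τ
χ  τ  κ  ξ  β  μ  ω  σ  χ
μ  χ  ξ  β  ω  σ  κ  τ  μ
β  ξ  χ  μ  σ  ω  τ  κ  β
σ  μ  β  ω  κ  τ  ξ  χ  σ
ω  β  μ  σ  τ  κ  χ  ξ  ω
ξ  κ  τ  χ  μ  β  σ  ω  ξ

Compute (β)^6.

ω

β^1 = β
β^2 = β ⋆ β = ω
β^3 = ω ⋆ β = κ
β^4 = κ ⋆ β = ξ
β^5 = ξ ⋆ β = β
β^6 = β ⋆ β = ω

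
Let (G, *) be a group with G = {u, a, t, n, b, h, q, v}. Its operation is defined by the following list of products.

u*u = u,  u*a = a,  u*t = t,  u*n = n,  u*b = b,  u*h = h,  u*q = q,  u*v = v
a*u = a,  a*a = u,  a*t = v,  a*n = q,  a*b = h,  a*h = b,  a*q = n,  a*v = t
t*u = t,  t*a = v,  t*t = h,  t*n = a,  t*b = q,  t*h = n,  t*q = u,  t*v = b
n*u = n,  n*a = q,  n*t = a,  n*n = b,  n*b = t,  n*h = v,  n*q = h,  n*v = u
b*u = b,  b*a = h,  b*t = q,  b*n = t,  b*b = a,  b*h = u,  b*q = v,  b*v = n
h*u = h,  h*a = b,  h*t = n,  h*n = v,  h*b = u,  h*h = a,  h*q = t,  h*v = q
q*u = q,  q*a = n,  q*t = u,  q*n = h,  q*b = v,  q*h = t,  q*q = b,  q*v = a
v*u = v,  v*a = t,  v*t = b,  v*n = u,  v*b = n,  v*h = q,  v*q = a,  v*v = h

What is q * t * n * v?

u

q * t = u
u * n = n
n * v = u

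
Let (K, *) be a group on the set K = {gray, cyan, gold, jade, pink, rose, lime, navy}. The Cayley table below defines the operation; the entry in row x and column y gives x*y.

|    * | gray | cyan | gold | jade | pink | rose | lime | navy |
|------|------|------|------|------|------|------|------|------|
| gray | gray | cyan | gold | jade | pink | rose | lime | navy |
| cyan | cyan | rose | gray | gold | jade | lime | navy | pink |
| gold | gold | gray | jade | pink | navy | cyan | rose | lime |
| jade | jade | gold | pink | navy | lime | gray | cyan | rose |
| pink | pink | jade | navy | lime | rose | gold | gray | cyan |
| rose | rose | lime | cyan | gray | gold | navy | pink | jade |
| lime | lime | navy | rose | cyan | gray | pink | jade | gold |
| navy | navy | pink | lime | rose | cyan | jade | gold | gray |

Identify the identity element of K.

The identity e satisfies e*x = x for all x, so its row in the table reproduces the column headers.
Row gray reads: gray, cyan, gold, jade, pink, rose, lime, navy — exactly the header order. So gray is the identity.
(Structurally, K here is isomorphic to the cyclic group Z_8.)

gray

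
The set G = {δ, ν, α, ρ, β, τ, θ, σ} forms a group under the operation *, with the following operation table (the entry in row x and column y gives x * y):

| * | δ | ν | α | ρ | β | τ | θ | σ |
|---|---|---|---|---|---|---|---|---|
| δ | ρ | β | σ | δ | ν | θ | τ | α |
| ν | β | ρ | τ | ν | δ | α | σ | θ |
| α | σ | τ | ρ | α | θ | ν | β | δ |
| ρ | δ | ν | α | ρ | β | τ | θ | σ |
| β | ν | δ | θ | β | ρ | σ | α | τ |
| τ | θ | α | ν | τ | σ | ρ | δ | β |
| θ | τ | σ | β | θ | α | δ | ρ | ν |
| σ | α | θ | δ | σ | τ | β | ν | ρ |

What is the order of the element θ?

The identity element is ρ (its row matches the header).
θ^1 = θ
θ^2 = θ * θ = ρ
The first power of θ equal to the identity is θ^2, so ord(θ) = 2.

2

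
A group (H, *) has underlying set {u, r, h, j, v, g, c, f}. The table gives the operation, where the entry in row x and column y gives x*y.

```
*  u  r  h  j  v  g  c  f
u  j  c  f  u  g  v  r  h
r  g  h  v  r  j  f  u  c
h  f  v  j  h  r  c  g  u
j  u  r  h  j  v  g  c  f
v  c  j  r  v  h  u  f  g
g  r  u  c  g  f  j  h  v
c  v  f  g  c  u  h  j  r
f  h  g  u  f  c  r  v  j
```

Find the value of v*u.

c

Read row v, column u: v*u = c.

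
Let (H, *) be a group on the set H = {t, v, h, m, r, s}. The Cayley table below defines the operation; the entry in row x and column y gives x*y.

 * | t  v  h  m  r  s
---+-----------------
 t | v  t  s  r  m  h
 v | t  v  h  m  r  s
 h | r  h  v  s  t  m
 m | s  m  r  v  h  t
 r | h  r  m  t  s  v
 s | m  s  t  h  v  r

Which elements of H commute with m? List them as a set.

{m, v}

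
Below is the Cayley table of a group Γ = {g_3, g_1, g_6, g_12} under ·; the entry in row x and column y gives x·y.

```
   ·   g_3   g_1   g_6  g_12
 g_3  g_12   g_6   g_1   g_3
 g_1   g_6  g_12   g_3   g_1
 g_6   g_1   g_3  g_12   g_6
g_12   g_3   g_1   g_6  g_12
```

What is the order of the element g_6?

2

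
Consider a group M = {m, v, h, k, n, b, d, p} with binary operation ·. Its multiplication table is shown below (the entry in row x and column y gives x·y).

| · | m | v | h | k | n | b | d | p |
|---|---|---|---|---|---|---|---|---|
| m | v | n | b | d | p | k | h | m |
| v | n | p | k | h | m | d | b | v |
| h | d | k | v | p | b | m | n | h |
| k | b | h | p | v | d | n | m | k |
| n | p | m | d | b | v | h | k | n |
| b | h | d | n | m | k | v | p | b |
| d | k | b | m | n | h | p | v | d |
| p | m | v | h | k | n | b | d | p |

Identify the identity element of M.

The identity e satisfies e·x = x for all x, so its row in the table reproduces the column headers.
Row p reads: m, v, h, k, n, b, d, p — exactly the header order. So p is the identity.
(Structurally, M here is isomorphic to the quaternion group Q_8.)

p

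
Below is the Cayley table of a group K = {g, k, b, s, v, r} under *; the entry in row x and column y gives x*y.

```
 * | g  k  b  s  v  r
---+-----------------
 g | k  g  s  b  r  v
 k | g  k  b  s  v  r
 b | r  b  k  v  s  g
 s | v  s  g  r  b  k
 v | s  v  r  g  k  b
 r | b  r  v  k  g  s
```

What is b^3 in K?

b^1 = b
b^2 = b*b = k
b^3 = k*b = b
(Structurally, K here is isomorphic to the symmetric group S_3.)

b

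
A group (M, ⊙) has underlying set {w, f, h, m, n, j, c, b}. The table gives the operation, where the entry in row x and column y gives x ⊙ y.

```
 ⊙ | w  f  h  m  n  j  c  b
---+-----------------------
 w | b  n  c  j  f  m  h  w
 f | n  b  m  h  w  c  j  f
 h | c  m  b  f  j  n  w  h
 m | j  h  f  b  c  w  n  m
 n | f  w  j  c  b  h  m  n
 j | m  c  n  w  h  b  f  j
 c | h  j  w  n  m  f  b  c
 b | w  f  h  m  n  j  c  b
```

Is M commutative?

Yes

Check whether the table is symmetric across its main diagonal.
Every entry (row x, col y) equals the entry (row y, col x), so M is abelian.
(In fact M ≅ the elementary abelian group (Z_2)^3.)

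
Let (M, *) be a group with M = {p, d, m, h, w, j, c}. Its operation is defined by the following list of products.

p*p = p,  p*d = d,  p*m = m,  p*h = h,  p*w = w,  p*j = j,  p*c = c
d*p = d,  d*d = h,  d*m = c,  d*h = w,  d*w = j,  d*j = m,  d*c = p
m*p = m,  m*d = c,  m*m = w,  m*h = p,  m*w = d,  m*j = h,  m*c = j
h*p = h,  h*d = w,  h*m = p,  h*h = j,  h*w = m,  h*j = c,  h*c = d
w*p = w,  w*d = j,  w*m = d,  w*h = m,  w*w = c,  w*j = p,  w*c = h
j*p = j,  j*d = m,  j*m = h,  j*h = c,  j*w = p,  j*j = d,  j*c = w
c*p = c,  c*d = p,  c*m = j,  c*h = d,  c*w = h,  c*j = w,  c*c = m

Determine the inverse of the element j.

First locate the identity: row p matches the header, so p is the identity.
Scan row j for p: j*w = p. Hence j^(-1) = w.
(Structurally, M here is isomorphic to the cyclic group Z_7.)

w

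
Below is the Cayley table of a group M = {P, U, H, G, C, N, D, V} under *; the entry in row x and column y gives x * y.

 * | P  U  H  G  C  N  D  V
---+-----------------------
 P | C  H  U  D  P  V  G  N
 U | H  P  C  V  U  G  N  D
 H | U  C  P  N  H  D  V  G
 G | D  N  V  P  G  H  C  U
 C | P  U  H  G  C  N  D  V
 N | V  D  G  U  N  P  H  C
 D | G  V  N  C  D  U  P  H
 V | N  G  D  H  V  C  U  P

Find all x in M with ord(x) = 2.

{P}

Identity is C. Compute the order of each non-identity element by repeated multiplication:
  P: P → C  (order 2)
  U: U → P → H → C  (order 4)
  H: H → P → U → C  (order 4)
  G: G → P → D → C  (order 4)
  N: N → P → V → C  (order 4)
  D: D → P → G → C  (order 4)
  V: V → P → N → C  (order 4)
Elements of order 2: {P}.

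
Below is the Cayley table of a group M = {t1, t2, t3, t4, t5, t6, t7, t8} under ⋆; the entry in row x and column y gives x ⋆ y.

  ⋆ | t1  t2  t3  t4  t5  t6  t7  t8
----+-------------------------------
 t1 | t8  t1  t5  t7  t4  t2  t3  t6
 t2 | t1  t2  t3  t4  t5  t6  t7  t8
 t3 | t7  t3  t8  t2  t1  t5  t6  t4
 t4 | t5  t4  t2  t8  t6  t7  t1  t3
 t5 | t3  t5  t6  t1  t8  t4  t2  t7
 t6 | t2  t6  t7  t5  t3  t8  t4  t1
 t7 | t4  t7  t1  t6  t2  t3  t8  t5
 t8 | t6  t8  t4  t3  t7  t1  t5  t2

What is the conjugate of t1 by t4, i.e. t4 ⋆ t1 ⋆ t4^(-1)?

The identity is t2. In row t4, the entry t2 sits in column t3, so t4^(-1) = t3.
t4 ⋆ t1 = t5
t5 ⋆ t3 = t6

t6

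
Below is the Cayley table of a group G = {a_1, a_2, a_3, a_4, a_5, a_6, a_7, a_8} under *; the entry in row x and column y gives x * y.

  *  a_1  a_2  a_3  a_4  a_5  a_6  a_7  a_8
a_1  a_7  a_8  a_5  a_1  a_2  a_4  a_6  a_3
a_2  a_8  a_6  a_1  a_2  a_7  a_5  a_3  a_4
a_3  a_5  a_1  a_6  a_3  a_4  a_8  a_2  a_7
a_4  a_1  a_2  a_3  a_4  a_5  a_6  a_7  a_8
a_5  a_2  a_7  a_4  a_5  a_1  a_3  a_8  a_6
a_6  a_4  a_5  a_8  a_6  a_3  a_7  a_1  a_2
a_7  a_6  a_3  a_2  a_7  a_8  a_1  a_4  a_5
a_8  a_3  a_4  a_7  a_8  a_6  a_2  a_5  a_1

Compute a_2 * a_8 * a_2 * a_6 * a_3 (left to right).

a_2 * a_8 = a_4
a_4 * a_2 = a_2
a_2 * a_6 = a_5
a_5 * a_3 = a_4

a_4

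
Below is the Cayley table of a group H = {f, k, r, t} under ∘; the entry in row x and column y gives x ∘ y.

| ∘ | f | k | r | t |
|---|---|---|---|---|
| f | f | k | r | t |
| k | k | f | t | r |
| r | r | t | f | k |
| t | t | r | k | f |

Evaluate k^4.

k^1 = k
k^2 = k ∘ k = f
k^3 = f ∘ k = k
k^4 = k ∘ k = f

f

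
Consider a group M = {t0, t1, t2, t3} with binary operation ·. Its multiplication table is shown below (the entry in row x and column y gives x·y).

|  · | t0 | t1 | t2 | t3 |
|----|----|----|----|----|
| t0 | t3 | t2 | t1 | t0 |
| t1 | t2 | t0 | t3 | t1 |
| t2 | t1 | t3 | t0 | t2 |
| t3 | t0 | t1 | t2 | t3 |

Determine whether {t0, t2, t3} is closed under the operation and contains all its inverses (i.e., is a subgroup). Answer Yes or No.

t2·t0 = t1, which is not in {t0, t2, t3}.
The subset is not closed under ·, so it is not a subgroup.

No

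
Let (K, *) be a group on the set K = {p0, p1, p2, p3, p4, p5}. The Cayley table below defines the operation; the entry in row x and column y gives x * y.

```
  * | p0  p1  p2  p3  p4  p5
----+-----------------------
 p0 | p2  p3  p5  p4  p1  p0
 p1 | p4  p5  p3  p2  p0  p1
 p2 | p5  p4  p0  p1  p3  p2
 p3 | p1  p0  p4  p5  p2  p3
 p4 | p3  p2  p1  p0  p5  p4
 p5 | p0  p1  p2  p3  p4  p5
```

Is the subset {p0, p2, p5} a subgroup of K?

Yes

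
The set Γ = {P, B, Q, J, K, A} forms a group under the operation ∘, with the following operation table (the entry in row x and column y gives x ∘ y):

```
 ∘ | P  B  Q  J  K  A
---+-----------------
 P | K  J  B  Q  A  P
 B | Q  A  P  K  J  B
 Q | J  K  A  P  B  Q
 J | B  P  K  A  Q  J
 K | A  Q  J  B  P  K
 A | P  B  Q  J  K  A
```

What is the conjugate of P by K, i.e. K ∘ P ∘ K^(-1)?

P

The identity is A. In row K, the entry A sits in column P, so K^(-1) = P.
K ∘ P = A
A ∘ P = P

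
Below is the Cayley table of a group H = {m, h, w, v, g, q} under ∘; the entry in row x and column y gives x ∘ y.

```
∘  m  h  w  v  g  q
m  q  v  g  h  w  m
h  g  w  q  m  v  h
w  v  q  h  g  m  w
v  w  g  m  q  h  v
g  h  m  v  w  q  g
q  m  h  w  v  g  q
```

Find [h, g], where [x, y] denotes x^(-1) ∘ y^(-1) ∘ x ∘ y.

Identity is q; from the table h^(-1) = w and g^(-1) = g.
w ∘ g = m
m ∘ h = v
v ∘ g = h

h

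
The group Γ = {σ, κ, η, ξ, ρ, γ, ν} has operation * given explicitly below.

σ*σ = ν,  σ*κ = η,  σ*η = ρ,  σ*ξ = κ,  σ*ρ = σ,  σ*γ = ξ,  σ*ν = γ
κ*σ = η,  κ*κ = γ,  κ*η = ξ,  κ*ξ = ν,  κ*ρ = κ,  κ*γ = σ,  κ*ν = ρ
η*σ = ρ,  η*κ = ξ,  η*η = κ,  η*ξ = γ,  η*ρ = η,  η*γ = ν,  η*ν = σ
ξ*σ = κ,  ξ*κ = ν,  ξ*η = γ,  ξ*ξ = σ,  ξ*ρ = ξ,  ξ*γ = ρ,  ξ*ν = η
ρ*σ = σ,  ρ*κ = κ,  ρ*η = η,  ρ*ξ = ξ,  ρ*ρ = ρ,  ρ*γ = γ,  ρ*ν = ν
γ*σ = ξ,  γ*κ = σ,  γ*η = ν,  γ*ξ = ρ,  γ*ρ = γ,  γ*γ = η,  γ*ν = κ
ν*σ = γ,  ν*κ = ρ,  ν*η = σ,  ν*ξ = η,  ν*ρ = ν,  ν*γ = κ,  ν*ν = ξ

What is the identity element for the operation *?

ρ

The identity e satisfies e * x = x for all x, so its row in the table reproduces the column headers.
Row ρ reads: σ, κ, η, ξ, ρ, γ, ν — exactly the header order. So ρ is the identity.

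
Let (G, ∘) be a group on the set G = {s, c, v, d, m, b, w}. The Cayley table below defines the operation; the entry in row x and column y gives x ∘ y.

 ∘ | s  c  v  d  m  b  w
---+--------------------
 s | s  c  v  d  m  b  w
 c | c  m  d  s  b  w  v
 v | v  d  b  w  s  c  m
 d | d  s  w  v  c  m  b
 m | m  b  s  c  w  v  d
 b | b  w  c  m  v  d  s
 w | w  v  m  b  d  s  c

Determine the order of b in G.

The identity element is s (its row matches the header).
b^1 = b
b^2 = b ∘ b = d
b^3 = d ∘ b = m
b^4 = m ∘ b = v
b^5 = v ∘ b = c
b^6 = c ∘ b = w
b^7 = w ∘ b = s
The first power of b equal to the identity is b^7, so ord(b) = 7.
(Structurally, G here is isomorphic to the cyclic group Z_7.)

7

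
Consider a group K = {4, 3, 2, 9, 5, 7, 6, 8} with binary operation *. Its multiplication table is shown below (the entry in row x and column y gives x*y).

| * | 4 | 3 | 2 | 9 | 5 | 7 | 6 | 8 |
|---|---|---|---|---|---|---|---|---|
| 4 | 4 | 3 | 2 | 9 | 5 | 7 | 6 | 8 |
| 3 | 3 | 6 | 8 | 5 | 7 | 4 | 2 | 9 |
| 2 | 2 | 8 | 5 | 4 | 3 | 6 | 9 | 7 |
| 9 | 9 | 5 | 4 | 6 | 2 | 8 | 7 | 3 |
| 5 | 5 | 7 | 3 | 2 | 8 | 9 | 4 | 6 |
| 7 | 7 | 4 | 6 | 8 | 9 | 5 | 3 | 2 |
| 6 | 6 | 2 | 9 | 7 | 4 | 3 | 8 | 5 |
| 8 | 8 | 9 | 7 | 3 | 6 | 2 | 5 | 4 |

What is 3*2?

8

Read row 3, column 2: 3*2 = 8.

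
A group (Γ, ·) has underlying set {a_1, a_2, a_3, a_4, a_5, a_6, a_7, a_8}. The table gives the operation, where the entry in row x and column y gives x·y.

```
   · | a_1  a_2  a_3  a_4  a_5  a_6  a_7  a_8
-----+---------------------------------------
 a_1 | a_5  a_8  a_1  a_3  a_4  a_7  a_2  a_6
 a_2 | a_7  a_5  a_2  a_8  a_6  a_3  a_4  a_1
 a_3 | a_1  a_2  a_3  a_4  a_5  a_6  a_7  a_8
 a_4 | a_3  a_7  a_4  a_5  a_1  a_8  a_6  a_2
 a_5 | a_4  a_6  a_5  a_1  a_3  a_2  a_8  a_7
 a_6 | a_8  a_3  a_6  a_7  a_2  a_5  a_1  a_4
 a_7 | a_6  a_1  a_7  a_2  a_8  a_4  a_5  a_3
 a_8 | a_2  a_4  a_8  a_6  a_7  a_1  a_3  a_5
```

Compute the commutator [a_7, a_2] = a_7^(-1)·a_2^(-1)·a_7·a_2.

a_5

Identity is a_3; from the table a_7^(-1) = a_8 and a_2^(-1) = a_6.
a_8·a_6 = a_1
a_1·a_7 = a_2
a_2·a_2 = a_5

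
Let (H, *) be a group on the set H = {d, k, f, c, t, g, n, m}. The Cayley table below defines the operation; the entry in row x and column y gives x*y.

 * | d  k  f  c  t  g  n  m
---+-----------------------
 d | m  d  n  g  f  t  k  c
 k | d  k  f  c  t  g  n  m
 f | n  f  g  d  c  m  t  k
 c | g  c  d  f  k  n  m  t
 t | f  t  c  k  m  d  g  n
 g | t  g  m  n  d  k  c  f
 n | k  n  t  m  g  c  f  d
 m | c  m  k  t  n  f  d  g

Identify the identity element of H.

k

The identity e satisfies e*x = x for all x, so its row in the table reproduces the column headers.
Row k reads: d, k, f, c, t, g, n, m — exactly the header order. So k is the identity.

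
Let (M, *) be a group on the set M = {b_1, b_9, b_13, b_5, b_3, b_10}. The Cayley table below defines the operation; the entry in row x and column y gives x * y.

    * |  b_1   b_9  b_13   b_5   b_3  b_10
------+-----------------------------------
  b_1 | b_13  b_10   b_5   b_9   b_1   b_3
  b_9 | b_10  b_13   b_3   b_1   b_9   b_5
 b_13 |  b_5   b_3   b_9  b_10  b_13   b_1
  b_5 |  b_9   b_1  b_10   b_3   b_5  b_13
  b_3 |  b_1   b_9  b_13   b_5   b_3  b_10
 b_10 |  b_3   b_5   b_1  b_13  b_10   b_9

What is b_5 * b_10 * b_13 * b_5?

b_5 * b_10 = b_13
b_13 * b_13 = b_9
b_9 * b_5 = b_1

b_1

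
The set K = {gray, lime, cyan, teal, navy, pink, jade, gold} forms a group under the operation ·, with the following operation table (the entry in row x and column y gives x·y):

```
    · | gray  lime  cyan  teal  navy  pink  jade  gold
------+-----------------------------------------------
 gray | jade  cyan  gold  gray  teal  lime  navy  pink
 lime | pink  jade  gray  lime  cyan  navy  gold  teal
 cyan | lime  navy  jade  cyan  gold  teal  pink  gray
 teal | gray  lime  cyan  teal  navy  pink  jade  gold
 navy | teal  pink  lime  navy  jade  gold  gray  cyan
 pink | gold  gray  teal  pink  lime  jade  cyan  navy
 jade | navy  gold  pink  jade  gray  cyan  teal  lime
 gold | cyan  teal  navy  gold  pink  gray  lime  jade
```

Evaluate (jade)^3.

jade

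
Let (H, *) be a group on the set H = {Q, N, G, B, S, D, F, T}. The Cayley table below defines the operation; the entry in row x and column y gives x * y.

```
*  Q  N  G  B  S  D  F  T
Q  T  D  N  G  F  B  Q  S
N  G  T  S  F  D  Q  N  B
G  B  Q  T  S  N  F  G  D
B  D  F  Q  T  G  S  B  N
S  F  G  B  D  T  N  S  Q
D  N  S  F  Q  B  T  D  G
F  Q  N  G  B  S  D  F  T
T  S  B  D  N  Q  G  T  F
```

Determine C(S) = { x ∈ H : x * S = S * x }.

{F, Q, S, T}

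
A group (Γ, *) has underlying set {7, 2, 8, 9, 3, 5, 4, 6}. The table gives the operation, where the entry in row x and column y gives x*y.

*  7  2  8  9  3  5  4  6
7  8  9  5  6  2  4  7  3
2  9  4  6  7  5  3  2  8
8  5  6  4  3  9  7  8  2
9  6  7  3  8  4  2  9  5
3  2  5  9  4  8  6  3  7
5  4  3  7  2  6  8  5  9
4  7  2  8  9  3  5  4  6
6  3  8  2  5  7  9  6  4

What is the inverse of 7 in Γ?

5

First locate the identity: row 4 matches the header, so 4 is the identity.
Scan row 7 for 4: 7*5 = 4. Hence 7^(-1) = 5.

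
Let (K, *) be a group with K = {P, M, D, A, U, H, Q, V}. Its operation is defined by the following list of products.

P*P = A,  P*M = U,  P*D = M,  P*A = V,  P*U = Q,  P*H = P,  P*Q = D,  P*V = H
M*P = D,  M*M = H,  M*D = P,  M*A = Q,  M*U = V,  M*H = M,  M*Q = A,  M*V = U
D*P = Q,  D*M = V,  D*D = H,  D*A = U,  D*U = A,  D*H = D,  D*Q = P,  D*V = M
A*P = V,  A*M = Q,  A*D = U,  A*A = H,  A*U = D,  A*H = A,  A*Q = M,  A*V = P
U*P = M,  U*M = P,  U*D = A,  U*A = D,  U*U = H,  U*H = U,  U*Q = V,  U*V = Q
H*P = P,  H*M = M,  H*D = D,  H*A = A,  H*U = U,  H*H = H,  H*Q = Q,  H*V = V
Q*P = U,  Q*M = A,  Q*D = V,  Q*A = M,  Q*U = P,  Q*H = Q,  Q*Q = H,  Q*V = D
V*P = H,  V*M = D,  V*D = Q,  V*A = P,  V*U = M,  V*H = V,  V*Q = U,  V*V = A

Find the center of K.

{A, H}

An element z is central iff its row equals its column in the table.
For P: P * D = M ≠ Q = D * P, so P ∉ Z.
Checking each element this way leaves Z(K) = {A, H}.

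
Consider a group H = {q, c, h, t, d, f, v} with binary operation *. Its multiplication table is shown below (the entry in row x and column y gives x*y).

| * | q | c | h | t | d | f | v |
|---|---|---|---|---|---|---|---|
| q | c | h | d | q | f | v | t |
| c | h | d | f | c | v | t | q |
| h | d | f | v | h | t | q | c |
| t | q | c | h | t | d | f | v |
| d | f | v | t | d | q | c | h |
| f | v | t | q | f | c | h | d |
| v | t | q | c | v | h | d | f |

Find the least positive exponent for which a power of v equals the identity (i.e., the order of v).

The identity element is t (its row matches the header).
v^1 = v
v^2 = v*v = f
v^3 = f*v = d
v^4 = d*v = h
v^5 = h*v = c
v^6 = c*v = q
v^7 = q*v = t
The first power of v equal to the identity is v^7, so ord(v) = 7.
(Structurally, H here is isomorphic to the cyclic group Z_7.)

7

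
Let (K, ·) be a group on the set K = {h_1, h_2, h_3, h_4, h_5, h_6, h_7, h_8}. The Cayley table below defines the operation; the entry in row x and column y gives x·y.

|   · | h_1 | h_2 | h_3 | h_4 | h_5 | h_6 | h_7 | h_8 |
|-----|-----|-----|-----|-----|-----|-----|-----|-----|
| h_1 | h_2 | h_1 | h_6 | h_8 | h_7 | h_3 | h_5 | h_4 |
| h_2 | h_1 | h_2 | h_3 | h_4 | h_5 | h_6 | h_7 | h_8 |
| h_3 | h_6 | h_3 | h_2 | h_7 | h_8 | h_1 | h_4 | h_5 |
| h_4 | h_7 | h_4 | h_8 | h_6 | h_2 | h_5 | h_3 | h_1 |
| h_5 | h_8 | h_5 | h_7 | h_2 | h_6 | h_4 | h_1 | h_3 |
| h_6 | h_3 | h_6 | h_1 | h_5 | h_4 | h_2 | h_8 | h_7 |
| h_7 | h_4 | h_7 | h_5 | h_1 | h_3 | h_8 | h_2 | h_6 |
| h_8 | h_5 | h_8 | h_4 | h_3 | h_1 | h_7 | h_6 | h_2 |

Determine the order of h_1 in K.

2

The identity element is h_2 (its row matches the header).
h_1^1 = h_1
h_1^2 = h_1·h_1 = h_2
The first power of h_1 equal to the identity is h_1^2, so ord(h_1) = 2.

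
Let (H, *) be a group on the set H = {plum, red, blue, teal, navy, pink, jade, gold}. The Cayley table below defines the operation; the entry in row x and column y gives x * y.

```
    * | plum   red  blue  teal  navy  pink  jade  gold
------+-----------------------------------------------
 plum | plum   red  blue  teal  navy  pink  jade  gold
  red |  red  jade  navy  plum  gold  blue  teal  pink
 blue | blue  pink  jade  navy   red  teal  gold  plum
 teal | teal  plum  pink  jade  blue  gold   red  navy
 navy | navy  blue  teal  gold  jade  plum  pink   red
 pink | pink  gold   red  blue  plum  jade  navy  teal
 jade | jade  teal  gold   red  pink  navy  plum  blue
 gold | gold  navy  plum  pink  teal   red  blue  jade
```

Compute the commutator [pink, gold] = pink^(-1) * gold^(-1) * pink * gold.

Identity is plum; from the table pink^(-1) = navy and gold^(-1) = blue.
navy * blue = teal
teal * pink = gold
gold * gold = jade

jade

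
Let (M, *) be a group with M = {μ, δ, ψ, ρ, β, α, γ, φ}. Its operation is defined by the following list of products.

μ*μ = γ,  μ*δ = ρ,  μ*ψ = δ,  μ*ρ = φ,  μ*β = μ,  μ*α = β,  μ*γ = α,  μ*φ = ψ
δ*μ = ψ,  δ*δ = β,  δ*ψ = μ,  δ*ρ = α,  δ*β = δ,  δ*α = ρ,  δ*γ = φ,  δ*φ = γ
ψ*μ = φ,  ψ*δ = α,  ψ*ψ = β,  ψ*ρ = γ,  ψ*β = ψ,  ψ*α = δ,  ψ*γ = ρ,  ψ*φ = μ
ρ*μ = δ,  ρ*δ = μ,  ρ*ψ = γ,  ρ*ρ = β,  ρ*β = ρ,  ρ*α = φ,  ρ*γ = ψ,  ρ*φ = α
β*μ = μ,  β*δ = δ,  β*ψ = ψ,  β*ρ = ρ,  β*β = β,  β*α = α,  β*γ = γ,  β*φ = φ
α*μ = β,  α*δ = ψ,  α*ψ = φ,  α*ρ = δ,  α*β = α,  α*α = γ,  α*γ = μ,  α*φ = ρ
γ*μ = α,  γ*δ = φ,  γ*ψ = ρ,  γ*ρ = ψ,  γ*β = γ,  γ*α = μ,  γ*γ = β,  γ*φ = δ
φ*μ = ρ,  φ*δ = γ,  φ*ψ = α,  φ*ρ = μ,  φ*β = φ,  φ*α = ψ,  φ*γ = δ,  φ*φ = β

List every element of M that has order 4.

{α, μ}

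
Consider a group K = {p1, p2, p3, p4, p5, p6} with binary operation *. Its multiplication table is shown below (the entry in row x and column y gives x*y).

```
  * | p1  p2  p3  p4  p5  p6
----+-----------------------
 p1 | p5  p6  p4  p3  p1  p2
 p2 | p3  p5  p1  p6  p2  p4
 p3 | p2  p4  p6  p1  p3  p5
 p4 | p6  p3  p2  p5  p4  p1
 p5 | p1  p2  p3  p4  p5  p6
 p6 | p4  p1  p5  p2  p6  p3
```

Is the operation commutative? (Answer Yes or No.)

p3*p2 = p4 but p2*p3 = p1.
Since p3 and p2 do not commute, K is not abelian.

No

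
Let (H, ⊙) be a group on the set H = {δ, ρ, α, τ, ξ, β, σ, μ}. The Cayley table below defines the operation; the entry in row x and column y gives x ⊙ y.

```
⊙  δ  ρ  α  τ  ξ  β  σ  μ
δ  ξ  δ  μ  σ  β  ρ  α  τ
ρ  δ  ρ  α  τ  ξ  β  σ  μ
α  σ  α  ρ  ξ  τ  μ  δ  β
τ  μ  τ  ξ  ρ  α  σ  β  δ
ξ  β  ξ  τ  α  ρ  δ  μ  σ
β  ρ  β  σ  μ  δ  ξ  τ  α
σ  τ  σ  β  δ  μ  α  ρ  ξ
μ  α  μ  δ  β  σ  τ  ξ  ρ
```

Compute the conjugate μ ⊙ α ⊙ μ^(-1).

τ

The identity is ρ. In row μ, the entry ρ sits in column μ, so μ^(-1) = μ.
μ ⊙ α = δ
δ ⊙ μ = τ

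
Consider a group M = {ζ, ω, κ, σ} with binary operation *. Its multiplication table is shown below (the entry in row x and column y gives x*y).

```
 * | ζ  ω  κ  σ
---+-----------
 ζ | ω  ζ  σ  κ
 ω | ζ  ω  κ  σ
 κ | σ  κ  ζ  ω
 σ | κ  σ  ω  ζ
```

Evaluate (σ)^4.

σ^1 = σ
σ^2 = σ*σ = ζ
σ^3 = ζ*σ = κ
σ^4 = κ*σ = ω

ω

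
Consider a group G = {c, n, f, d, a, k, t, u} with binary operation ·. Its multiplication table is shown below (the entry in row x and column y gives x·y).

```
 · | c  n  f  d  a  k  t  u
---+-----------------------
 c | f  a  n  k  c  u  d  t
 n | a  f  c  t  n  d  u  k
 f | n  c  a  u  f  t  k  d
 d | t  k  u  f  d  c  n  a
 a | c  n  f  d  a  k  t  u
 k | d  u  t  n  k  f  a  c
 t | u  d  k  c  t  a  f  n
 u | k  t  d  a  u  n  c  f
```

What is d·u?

Read row d, column u: d·u = a.

a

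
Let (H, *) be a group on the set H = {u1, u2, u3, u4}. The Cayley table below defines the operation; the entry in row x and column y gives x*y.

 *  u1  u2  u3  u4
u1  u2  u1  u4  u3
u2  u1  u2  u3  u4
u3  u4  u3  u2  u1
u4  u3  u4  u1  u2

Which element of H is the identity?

u2

The identity e satisfies e*x = x for all x, so its row in the table reproduces the column headers.
Row u2 reads: u1, u2, u3, u4 — exactly the header order. So u2 is the identity.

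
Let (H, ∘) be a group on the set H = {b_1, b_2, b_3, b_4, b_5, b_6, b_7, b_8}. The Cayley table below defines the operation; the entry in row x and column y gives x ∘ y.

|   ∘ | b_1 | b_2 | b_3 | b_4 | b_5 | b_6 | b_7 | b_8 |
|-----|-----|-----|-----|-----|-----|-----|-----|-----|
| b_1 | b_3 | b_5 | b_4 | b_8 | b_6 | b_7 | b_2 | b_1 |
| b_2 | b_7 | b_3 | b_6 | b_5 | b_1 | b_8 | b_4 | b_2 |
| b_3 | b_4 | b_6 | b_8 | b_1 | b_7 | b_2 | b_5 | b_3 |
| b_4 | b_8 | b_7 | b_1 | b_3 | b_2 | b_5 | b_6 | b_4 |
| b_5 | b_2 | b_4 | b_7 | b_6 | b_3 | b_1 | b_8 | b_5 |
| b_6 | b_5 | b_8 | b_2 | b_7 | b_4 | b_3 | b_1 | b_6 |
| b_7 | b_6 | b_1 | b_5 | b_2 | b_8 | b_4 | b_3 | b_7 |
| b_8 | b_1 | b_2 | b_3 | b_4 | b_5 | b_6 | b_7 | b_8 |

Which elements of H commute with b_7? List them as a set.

Compare row b_7 with column b_7 entry by entry.
b_5 ∘ b_7 = b_8 = b_7 ∘ b_5, so b_5 commutes with b_7.
b_4 ∘ b_7 = b_6 but b_7 ∘ b_4 = b_2, so b_4 does not.
Collecting the elements that commute with b_7: C(b_7) = {b_3, b_5, b_7, b_8}.

{b_3, b_5, b_7, b_8}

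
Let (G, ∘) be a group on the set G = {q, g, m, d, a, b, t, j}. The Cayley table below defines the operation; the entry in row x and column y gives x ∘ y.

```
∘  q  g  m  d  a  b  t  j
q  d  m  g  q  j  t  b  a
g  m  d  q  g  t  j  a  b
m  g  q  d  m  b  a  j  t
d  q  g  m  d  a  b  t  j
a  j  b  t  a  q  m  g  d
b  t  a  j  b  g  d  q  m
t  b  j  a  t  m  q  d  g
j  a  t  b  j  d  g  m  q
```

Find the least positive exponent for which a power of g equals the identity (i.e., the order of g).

The identity element is d (its row matches the header).
g^1 = g
g^2 = g ∘ g = d
The first power of g equal to the identity is g^2, so ord(g) = 2.

2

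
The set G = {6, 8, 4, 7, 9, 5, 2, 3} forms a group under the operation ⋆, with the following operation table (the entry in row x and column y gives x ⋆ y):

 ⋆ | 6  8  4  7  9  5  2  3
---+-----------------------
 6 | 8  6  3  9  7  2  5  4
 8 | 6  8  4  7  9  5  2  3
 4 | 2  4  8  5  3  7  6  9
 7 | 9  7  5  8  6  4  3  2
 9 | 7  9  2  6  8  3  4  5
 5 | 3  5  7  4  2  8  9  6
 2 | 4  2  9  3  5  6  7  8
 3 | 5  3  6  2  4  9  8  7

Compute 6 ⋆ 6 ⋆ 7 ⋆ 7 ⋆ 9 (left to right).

9

6 ⋆ 6 = 8
8 ⋆ 7 = 7
7 ⋆ 7 = 8
8 ⋆ 9 = 9
(Structurally, G here is isomorphic to the dihedral group D_4.)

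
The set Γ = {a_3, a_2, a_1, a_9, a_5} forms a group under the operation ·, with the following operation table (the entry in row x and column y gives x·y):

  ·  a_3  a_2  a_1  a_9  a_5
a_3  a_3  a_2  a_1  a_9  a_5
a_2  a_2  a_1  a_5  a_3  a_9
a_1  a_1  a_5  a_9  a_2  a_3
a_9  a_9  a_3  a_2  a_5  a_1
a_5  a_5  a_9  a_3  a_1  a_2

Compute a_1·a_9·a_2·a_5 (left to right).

a_3

a_1·a_9 = a_2
a_2·a_2 = a_1
a_1·a_5 = a_3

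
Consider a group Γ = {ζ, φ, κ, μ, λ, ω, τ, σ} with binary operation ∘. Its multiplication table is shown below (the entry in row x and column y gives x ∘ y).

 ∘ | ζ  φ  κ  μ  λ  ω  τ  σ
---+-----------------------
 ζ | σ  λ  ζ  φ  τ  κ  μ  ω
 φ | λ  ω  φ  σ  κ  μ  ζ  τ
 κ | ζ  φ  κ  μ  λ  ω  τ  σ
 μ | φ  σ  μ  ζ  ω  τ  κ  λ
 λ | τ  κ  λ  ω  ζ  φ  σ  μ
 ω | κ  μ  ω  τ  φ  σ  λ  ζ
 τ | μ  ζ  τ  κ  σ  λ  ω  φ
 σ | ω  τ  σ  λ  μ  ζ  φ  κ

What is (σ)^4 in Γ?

κ

σ^1 = σ
σ^2 = σ ∘ σ = κ
σ^3 = κ ∘ σ = σ
σ^4 = σ ∘ σ = κ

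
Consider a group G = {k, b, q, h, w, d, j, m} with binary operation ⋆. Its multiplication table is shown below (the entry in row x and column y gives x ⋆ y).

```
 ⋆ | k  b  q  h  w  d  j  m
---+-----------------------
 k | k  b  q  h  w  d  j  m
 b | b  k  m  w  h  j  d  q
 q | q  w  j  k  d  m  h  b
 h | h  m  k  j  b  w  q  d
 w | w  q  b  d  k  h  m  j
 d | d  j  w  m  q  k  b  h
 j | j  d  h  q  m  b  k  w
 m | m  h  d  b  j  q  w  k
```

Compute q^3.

h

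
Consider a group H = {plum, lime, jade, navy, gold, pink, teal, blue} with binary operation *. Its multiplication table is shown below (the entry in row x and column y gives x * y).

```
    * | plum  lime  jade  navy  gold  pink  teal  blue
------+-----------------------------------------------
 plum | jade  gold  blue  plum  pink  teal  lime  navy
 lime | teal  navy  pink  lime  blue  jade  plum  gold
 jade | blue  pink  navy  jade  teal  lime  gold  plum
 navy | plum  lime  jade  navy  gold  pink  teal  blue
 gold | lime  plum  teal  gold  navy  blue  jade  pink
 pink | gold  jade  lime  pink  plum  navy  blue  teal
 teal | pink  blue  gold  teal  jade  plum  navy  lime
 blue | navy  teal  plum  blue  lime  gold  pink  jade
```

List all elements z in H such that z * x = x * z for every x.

An element z is central iff its row equals its column in the table.
For teal: teal * blue = lime ≠ pink = blue * teal, so teal ∉ Z.
Checking each element this way leaves Z(H) = {jade, navy}.

{jade, navy}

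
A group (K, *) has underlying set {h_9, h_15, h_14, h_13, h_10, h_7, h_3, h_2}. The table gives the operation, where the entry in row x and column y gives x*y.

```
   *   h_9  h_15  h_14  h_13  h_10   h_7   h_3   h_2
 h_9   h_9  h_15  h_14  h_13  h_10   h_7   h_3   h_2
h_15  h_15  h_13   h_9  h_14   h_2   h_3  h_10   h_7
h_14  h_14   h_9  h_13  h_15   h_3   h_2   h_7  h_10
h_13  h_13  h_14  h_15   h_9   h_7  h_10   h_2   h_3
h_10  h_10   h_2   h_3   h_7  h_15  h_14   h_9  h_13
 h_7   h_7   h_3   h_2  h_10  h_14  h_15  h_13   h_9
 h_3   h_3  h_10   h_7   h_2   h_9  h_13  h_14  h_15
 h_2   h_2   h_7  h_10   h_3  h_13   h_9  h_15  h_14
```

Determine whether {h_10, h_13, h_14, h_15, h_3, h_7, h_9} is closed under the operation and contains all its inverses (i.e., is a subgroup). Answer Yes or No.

h_3*h_13 = h_2, which is not in {h_10, h_13, h_14, h_15, h_3, h_7, h_9}.
The subset is not closed under *, so it is not a subgroup.

No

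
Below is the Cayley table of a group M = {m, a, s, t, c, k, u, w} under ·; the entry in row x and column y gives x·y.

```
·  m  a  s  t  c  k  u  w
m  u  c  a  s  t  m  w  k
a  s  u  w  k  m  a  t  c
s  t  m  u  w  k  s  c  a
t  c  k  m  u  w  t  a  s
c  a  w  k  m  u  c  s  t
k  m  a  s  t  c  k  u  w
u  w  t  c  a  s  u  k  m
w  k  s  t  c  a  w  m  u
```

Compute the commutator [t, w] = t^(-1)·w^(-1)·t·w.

Identity is k; from the table t^(-1) = a and w^(-1) = m.
a·m = s
s·t = w
w·w = u
(Structurally, M here is isomorphic to the quaternion group Q_8.)

u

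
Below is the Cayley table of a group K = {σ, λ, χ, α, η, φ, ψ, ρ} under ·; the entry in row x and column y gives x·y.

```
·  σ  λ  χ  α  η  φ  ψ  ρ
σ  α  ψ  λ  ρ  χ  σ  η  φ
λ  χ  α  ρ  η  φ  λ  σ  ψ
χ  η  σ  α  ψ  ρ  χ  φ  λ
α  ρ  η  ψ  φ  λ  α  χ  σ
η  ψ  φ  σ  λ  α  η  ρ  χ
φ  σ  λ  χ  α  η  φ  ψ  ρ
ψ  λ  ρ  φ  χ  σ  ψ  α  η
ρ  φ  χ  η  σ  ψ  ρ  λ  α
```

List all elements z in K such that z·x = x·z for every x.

An element z is central iff its row equals its column in the table.
For η: η·χ = σ ≠ ρ = χ·η, so η ∉ Z.
Checking each element this way leaves Z(K) = {α, φ}.
(Structurally, K here is isomorphic to the quaternion group Q_8.)

{α, φ}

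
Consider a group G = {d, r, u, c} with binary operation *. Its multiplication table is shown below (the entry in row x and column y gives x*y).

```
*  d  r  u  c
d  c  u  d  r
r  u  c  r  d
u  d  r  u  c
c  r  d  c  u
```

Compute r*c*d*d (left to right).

r

r*c = d
d*d = c
c*d = r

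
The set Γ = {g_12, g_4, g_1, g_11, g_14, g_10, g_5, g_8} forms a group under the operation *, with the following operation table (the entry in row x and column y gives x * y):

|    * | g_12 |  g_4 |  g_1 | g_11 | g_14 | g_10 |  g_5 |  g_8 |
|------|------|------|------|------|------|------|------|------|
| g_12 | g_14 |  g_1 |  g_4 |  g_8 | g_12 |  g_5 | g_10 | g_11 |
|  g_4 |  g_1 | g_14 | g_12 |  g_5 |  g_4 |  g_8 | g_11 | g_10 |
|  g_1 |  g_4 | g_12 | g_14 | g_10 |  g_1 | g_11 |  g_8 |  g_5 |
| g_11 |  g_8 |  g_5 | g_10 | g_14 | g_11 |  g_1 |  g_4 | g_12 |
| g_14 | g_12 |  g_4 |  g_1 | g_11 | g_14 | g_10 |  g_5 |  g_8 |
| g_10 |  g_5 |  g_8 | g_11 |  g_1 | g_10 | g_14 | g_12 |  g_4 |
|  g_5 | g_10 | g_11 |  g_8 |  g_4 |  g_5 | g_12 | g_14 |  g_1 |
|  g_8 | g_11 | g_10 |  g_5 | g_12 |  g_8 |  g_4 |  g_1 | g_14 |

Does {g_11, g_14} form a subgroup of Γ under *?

{g_11, g_14} contains the identity g_14.
Checking products: every product of two elements of {g_11, g_14} (read from the table) lies in {g_11, g_14}, so the set is closed.
In a finite group, a nonempty closed subset is a subgroup. So {g_11, g_14} ≤ Γ.

Yes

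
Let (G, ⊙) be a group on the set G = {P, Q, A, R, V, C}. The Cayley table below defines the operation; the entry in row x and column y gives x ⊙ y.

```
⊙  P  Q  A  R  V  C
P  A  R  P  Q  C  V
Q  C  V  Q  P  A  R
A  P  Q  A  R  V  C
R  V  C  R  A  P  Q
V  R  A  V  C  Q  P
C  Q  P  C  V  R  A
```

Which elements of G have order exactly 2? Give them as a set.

Identity is A. Compute the order of each non-identity element by repeated multiplication:
  P: P → A  (order 2)
  Q: Q → V → A  (order 3)
  R: R → A  (order 2)
  V: V → Q → A  (order 3)
  C: C → A  (order 2)
Elements of order 2: {C, P, R}.

{C, P, R}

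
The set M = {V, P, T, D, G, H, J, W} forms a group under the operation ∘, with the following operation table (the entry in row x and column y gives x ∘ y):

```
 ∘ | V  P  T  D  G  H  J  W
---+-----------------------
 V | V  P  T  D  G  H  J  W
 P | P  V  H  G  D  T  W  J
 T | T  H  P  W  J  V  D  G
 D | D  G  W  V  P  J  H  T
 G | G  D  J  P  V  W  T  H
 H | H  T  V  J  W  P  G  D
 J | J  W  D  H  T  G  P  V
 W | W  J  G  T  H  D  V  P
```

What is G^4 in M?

G^1 = G
G^2 = G ∘ G = V
G^3 = V ∘ G = G
G^4 = G ∘ G = V

V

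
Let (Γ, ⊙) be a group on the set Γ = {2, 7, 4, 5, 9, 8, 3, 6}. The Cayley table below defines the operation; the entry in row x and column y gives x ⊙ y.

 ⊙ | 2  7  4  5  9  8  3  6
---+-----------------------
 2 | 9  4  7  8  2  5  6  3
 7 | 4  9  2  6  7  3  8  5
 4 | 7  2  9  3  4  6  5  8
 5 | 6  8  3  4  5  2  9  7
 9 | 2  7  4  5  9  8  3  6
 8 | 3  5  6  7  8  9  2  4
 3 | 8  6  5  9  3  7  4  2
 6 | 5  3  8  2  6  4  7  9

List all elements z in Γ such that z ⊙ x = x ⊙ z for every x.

{4, 9}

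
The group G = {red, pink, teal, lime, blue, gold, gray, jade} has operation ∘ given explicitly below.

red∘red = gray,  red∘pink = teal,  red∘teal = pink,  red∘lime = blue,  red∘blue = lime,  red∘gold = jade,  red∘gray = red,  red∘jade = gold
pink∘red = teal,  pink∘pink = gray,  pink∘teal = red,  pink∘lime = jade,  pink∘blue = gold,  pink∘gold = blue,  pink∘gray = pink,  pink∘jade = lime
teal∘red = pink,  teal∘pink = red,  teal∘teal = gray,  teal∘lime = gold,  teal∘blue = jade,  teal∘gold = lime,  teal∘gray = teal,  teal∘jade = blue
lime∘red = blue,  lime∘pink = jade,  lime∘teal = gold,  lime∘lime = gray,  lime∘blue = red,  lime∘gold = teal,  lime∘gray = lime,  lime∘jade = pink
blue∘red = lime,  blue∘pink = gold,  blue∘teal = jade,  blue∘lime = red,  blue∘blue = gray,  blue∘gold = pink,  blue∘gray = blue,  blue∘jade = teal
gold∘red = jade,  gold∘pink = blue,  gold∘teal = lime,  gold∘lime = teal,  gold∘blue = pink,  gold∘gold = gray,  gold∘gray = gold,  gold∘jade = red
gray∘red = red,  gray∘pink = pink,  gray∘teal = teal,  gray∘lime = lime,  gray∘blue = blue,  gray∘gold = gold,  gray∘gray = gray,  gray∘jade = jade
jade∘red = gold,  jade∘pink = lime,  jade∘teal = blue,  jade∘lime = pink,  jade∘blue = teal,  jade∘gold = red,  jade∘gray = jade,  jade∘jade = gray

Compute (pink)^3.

pink

pink^1 = pink
pink^2 = pink ∘ pink = gray
pink^3 = gray ∘ pink = pink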